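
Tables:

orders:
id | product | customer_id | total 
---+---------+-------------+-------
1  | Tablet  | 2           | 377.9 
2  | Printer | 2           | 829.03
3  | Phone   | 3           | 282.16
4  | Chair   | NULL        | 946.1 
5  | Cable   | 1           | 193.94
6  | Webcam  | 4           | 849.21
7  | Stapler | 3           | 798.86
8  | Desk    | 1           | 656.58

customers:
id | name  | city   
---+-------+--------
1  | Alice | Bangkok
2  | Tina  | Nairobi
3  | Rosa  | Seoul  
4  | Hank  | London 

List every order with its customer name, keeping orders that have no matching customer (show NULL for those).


LEFT JOIN keeps every row from orders (the left table); where customer_id has no match in customers, the customer columns become NULL. Walk through each order:
  - order 1 (Tablet): customer_id=2 -> matches Tina
  - order 2 (Printer): customer_id=2 -> matches Tina
  - order 3 (Phone): customer_id=3 -> matches Rosa
  - order 4 (Chair): customer_id=NULL, no match -> kept with NULL
  - order 5 (Cable): customer_id=1 -> matches Alice
  - order 6 (Webcam): customer_id=4 -> matches Hank
  - order 7 (Stapler): customer_id=3 -> matches Rosa
  - order 8 (Desk): customer_id=1 -> matches Alice
All 8 rows appear; 1 has NULL customer.

SQL:
SELECT a.product, b.name AS customer
FROM orders a
LEFT JOIN customers b ON a.customer_id = b.id

Result:
product | customer
--------+---------
Tablet  | Tina    
Printer | Tina    
Phone   | Rosa    
Chair   | NULL    
Cable   | Alice   
Webcam  | Hank    
Stapler | Rosa    
Desk    | Alice   


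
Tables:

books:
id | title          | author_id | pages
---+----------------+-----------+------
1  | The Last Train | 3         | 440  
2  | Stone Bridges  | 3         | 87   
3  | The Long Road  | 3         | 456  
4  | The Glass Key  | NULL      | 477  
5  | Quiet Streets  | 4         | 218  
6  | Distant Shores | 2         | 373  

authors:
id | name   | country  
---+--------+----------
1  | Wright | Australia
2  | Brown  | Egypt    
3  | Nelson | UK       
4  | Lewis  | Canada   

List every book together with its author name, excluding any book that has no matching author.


INNER JOIN keeps only books rows whose author_id matches an id in authors. Walk through each book:
  - book 1 (The Last Train): author_id=3 -> matches Nelson
  - book 2 (Stone Bridges): author_id=3 -> matches Nelson
  - book 3 (The Long Road): author_id=3 -> matches Nelson
  - book 4 (The Glass Key): author_id=NULL, no match -> dropped
  - book 5 (Quiet Streets): author_id=4 -> matches Lewis
  - book 6 (Distant Shores): author_id=2 -> matches Brown
So 1 of 6 rows is dropped.

SQL:
SELECT a.title, b.name AS author
FROM books a
INNER JOIN authors b ON a.author_id = b.id

Result:
title          | author
---------------+-------
The Last Train | Nelson
Stone Bridges  | Nelson
The Long Road  | Nelson
Quiet Streets  | Lewis 
Distant Shores | Brown 


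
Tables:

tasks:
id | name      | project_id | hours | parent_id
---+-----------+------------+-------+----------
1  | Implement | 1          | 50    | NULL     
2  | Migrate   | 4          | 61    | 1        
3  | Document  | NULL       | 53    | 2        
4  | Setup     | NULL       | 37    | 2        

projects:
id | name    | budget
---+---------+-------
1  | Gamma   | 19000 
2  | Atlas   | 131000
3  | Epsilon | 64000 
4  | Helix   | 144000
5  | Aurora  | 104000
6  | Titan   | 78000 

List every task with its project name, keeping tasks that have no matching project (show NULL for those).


LEFT JOIN keeps every row from tasks (the left table); where project_id has no match in projects, the project columns become NULL. Walk through each task:
  - task 1 (Implement): project_id=1 -> matches Gamma
  - task 2 (Migrate): project_id=4 -> matches Helix
  - task 3 (Document): project_id=NULL, no match -> kept with NULL
  - task 4 (Setup): project_id=NULL, no match -> kept with NULL
All 4 rows appear; 2 have NULL project.

SQL:
SELECT a.name, b.name AS project
FROM tasks a
LEFT JOIN projects b ON a.project_id = b.id

Result:
name      | project
----------+--------
Implement | Gamma  
Migrate   | Helix  
Document  | NULL   
Setup     | NULL   


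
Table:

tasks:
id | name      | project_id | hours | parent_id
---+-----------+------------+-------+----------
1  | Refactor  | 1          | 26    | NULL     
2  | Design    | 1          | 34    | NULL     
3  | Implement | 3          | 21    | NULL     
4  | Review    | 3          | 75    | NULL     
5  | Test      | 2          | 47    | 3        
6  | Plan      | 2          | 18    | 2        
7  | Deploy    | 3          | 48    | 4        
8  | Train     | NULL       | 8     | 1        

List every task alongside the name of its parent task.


This is a self-join: tasks is joined to a second copy of itself, matching each row's parent_id to another row's id. Use LEFT JOIN so rows with parent_id=NULL are kept.
  - task 1 (Refactor): parent_id=NULL -> NULL
  - task 2 (Design): parent_id=NULL -> NULL
  - task 3 (Implement): parent_id=NULL -> NULL
  - task 4 (Review): parent_id=NULL -> NULL
  - task 5 (Test): parent_id=3 -> Implement
  - task 6 (Plan): parent_id=2 -> Design
  - task 7 (Deploy): parent_id=4 -> Review
  - task 8 (Train): parent_id=1 -> Refactor

SQL:
SELECT a.name AS item, b.name AS parent
FROM tasks a
LEFT JOIN tasks b ON a.parent_id = b.id

Result:
item      | parent   
----------+----------
Refactor  | NULL     
Design    | NULL     
Implement | NULL     
Review    | NULL     
Test      | Implement
Plan      | Design   
Deploy    | Review   
Train     | Refactor 


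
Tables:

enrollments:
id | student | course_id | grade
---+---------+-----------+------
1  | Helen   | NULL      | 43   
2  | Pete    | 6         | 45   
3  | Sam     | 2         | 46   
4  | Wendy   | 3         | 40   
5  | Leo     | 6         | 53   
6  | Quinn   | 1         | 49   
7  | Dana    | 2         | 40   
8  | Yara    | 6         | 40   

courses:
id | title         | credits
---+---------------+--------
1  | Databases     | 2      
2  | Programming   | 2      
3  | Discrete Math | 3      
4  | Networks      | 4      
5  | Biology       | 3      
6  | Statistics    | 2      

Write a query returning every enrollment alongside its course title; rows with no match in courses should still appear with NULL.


LEFT JOIN keeps every row from enrollments (the left table); where course_id has no match in courses, the course columns become NULL. Walk through each enrollment:
  - enrollment 1 (Helen): course_id=NULL, no match -> kept with NULL
  - enrollment 2 (Pete): course_id=6 -> matches Statistics
  - enrollment 3 (Sam): course_id=2 -> matches Programming
  - enrollment 4 (Wendy): course_id=3 -> matches Discrete Math
  - enrollment 5 (Leo): course_id=6 -> matches Statistics
  - enrollment 6 (Quinn): course_id=1 -> matches Databases
  - enrollment 7 (Dana): course_id=2 -> matches Programming
  - enrollment 8 (Yara): course_id=6 -> matches Statistics
All 8 rows appear; 1 has NULL course.

SQL:
SELECT a.student, b.title AS course
FROM enrollments a
LEFT JOIN courses b ON a.course_id = b.id

Result:
student | course       
--------+--------------
Helen   | NULL         
Pete    | Statistics   
Sam     | Programming  
Wendy   | Discrete Math
Leo     | Statistics   
Quinn   | Databases    
Dana    | Programming  
Yara    | Statistics   


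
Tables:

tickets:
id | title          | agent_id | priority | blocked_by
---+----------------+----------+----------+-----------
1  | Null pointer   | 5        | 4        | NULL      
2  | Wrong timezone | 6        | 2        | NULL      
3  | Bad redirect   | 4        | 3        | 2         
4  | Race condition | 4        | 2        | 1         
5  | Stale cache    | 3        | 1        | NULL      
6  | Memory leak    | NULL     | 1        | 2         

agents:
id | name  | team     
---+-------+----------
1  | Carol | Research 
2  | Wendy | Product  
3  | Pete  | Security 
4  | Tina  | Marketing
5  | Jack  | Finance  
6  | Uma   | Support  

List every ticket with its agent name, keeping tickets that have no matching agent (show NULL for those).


LEFT JOIN keeps every row from tickets (the left table); where agent_id has no match in agents, the agent columns become NULL. Walk through each ticket:
  - ticket 1 (Null pointer): agent_id=5 -> matches Jack
  - ticket 2 (Wrong timezone): agent_id=6 -> matches Uma
  - ticket 3 (Bad redirect): agent_id=4 -> matches Tina
  - ticket 4 (Race condition): agent_id=4 -> matches Tina
  - ticket 5 (Stale cache): agent_id=3 -> matches Pete
  - ticket 6 (Memory leak): agent_id=NULL, no match -> kept with NULL
All 6 rows appear; 1 has NULL agent.

SQL:
SELECT a.title, b.name AS agent
FROM tickets a
LEFT JOIN agents b ON a.agent_id = b.id

Result:
title          | agent
---------------+------
Null pointer   | Jack 
Wrong timezone | Uma  
Bad redirect   | Tina 
Race condition | Tina 
Stale cache    | Pete 
Memory leak    | NULL 


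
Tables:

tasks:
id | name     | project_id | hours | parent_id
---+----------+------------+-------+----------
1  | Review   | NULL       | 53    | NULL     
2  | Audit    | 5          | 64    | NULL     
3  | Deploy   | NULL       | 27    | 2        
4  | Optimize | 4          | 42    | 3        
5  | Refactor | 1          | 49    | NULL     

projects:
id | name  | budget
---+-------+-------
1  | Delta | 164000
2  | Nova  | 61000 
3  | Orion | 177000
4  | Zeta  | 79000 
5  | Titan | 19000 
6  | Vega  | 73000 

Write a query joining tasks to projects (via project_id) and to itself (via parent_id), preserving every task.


Two LEFT JOINs from the same base table tasks: one to projects via project_id, one to tasks itself via parent_id. Both are LEFT so every task is preserved.
Match against projects:
  - task 1 (Review): project_id=NULL, no match -> kept with NULL
  - task 2 (Audit): project_id=5 -> matches Titan
  - task 3 (Deploy): project_id=NULL, no match -> kept with NULL
  - task 4 (Optimize): project_id=4 -> matches Zeta
  - task 5 (Refactor): project_id=1 -> matches Delta
Match against tasks (self):
  - task 1 (Review): parent_id=NULL -> NULL
  - task 2 (Audit): parent_id=NULL -> NULL
  - task 3 (Deploy): parent_id=2 -> Audit
  - task 4 (Optimize): parent_id=3 -> Deploy
  - task 5 (Refactor): parent_id=NULL -> NULL

SQL:
SELECT a.name, b.name AS project, c.name AS parent
FROM tasks a
LEFT JOIN projects b ON a.project_id = b.id
LEFT JOIN tasks c ON a.parent_id = c.id

Result:
name     | project | parent
---------+---------+-------
Review   | NULL    | NULL  
Audit    | Titan   | NULL  
Deploy   | NULL    | Audit 
Optimize | Zeta    | Deploy
Refactor | Delta   | NULL  


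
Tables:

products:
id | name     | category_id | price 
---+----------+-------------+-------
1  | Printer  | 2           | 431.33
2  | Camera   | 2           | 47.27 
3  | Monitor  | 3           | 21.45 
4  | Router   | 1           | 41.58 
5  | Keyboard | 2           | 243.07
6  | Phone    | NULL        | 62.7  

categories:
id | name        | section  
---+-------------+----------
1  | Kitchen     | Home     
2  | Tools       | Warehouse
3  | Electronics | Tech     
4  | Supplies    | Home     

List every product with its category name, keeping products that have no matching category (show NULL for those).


LEFT JOIN keeps every row from products (the left table); where category_id has no match in categories, the category columns become NULL. Walk through each product:
  - product 1 (Printer): category_id=2 -> matches Tools
  - product 2 (Camera): category_id=2 -> matches Tools
  - product 3 (Monitor): category_id=3 -> matches Electronics
  - product 4 (Router): category_id=1 -> matches Kitchen
  - product 5 (Keyboard): category_id=2 -> matches Tools
  - product 6 (Phone): category_id=NULL, no match -> kept with NULL
All 6 rows appear; 1 has NULL category.

SQL:
SELECT a.name, b.name AS category
FROM products a
LEFT JOIN categories b ON a.category_id = b.id

Result:
name     | category   
---------+------------
Printer  | Tools      
Camera   | Tools      
Monitor  | Electronics
Router   | Kitchen    
Keyboard | Tools      
Phone    | NULL       


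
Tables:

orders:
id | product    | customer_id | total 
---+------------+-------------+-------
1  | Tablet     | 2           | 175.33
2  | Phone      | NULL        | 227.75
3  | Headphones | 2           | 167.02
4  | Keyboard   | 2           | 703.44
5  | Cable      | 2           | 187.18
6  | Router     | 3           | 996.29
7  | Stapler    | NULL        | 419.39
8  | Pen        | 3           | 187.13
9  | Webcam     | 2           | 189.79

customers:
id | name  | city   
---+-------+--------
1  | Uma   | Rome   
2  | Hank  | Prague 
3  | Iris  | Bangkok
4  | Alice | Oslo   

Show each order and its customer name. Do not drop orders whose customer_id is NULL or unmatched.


LEFT JOIN keeps every row from orders (the left table); where customer_id has no match in customers, the customer columns become NULL. Walk through each order:
  - order 1 (Tablet): customer_id=2 -> matches Hank
  - order 2 (Phone): customer_id=NULL, no match -> kept with NULL
  - order 3 (Headphones): customer_id=2 -> matches Hank
  - order 4 (Keyboard): customer_id=2 -> matches Hank
  - order 5 (Cable): customer_id=2 -> matches Hank
  - order 6 (Router): customer_id=3 -> matches Iris
  - order 7 (Stapler): customer_id=NULL, no match -> kept with NULL
  - order 8 (Pen): customer_id=3 -> matches Iris
  - order 9 (Webcam): customer_id=2 -> matches Hank
All 9 rows appear; 2 have NULL customer.

SQL:
SELECT a.product, b.name AS customer
FROM orders a
LEFT JOIN customers b ON a.customer_id = b.id

Result:
product    | customer
-----------+---------
Tablet     | Hank    
Phone      | NULL    
Headphones | Hank    
Keyboard   | Hank    
Cable      | Hank    
Router     | Iris    
Stapler    | NULL    
Pen        | Iris    
Webcam     | Hank    


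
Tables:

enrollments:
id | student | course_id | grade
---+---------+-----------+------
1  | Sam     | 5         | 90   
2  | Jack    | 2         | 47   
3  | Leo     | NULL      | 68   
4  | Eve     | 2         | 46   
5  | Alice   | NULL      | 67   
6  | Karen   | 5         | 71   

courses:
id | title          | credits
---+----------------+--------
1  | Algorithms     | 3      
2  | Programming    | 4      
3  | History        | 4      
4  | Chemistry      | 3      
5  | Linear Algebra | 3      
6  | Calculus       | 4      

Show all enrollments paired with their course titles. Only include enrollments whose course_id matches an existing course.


INNER JOIN keeps only enrollments rows whose course_id matches an id in courses. Walk through each enrollment:
  - enrollment 1 (Sam): course_id=5 -> matches Linear Algebra
  - enrollment 2 (Jack): course_id=2 -> matches Programming
  - enrollment 3 (Leo): course_id=NULL, no match -> dropped
  - enrollment 4 (Eve): course_id=2 -> matches Programming
  - enrollment 5 (Alice): course_id=NULL, no match -> dropped
  - enrollment 6 (Karen): course_id=5 -> matches Linear Algebra
So 2 of 6 rows are dropped.

SQL:
SELECT a.student, b.title AS course
FROM enrollments a
INNER JOIN courses b ON a.course_id = b.id

Result:
student | course        
--------+---------------
Sam     | Linear Algebra
Jack    | Programming   
Eve     | Programming   
Karen   | Linear Algebra


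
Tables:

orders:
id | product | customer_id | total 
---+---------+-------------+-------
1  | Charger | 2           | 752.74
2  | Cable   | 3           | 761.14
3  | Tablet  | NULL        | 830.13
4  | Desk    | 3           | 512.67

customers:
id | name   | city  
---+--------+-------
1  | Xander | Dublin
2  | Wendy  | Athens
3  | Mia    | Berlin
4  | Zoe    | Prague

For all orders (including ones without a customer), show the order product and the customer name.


LEFT JOIN keeps every row from orders (the left table); where customer_id has no match in customers, the customer columns become NULL. Walk through each order:
  - order 1 (Charger): customer_id=2 -> matches Wendy
  - order 2 (Cable): customer_id=3 -> matches Mia
  - order 3 (Tablet): customer_id=NULL, no match -> kept with NULL
  - order 4 (Desk): customer_id=3 -> matches Mia
All 4 rows appear; 1 has NULL customer.

SQL:
SELECT a.product, b.name AS customer
FROM orders a
LEFT JOIN customers b ON a.customer_id = b.id

Result:
product | customer
--------+---------
Charger | Wendy   
Cable   | Mia     
Tablet  | NULL    
Desk    | Mia     


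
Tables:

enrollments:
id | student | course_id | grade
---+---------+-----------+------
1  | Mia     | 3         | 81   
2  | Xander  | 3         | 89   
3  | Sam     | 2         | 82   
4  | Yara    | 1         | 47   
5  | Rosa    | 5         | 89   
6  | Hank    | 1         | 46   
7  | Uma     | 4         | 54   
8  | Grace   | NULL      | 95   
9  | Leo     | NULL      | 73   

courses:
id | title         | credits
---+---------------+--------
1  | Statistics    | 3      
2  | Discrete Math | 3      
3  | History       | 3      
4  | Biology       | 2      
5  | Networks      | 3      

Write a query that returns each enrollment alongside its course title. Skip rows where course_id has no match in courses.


INNER JOIN keeps only enrollments rows whose course_id matches an id in courses. Walk through each enrollment:
  - enrollment 1 (Mia): course_id=3 -> matches History
  - enrollment 2 (Xander): course_id=3 -> matches History
  - enrollment 3 (Sam): course_id=2 -> matches Discrete Math
  - enrollment 4 (Yara): course_id=1 -> matches Statistics
  - enrollment 5 (Rosa): course_id=5 -> matches Networks
  - enrollment 6 (Hank): course_id=1 -> matches Statistics
  - enrollment 7 (Uma): course_id=4 -> matches Biology
  - enrollment 8 (Grace): course_id=NULL, no match -> dropped
  - enrollment 9 (Leo): course_id=NULL, no match -> dropped
So 2 of 9 rows are dropped.

SQL:
SELECT a.student, b.title AS course
FROM enrollments a
INNER JOIN courses b ON a.course_id = b.id

Result:
student | course       
--------+--------------
Mia     | History      
Xander  | History      
Sam     | Discrete Math
Yara    | Statistics   
Rosa    | Networks     
Hank    | Statistics   
Uma     | Biology      


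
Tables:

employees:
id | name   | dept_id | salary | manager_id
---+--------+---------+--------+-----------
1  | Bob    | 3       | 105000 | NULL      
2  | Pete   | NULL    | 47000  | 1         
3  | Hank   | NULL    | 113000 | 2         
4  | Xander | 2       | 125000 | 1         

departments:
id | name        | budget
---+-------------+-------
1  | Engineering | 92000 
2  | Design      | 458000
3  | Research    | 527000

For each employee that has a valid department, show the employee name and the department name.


INNER JOIN keeps only employees rows whose dept_id matches an id in departments. Walk through each employee:
  - employee 1 (Bob): dept_id=3 -> matches Research
  - employee 2 (Pete): dept_id=NULL, no match -> dropped
  - employee 3 (Hank): dept_id=NULL, no match -> dropped
  - employee 4 (Xander): dept_id=2 -> matches Design
So 2 of 4 rows are dropped.

SQL:
SELECT a.name, b.name AS department
FROM employees a
INNER JOIN departments b ON a.dept_id = b.id

Result:
name   | department
-------+-----------
Bob    | Research  
Xander | Design    


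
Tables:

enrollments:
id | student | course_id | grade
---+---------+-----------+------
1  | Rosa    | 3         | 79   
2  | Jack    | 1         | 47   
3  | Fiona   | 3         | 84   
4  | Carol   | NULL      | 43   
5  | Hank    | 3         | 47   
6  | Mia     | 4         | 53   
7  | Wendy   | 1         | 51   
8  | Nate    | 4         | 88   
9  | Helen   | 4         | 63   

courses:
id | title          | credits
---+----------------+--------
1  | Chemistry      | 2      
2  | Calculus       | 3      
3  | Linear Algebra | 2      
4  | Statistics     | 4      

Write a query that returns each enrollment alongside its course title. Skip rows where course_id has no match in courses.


INNER JOIN keeps only enrollments rows whose course_id matches an id in courses. Walk through each enrollment:
  - enrollment 1 (Rosa): course_id=3 -> matches Linear Algebra
  - enrollment 2 (Jack): course_id=1 -> matches Chemistry
  - enrollment 3 (Fiona): course_id=3 -> matches Linear Algebra
  - enrollment 4 (Carol): course_id=NULL, no match -> dropped
  - enrollment 5 (Hank): course_id=3 -> matches Linear Algebra
  - enrollment 6 (Mia): course_id=4 -> matches Statistics
  - enrollment 7 (Wendy): course_id=1 -> matches Chemistry
  - enrollment 8 (Nate): course_id=4 -> matches Statistics
  - enrollment 9 (Helen): course_id=4 -> matches Statistics
So 1 of 9 rows is dropped.

SQL:
SELECT a.student, b.title AS course
FROM enrollments a
INNER JOIN courses b ON a.course_id = b.id

Result:
student | course        
--------+---------------
Rosa    | Linear Algebra
Jack    | Chemistry     
Fiona   | Linear Algebra
Hank    | Linear Algebra
Mia     | Statistics    
Wendy   | Chemistry     
Nate    | Statistics    
Helen   | Statistics    


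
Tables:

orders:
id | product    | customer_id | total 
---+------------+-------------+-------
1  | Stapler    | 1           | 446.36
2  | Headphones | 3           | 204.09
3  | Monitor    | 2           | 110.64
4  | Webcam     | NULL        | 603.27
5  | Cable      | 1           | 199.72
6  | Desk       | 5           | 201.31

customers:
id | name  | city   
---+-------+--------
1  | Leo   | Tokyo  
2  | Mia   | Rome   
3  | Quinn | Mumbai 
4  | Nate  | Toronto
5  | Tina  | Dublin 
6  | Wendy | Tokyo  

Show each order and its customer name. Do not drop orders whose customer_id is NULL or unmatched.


LEFT JOIN keeps every row from orders (the left table); where customer_id has no match in customers, the customer columns become NULL. Walk through each order:
  - order 1 (Stapler): customer_id=1 -> matches Leo
  - order 2 (Headphones): customer_id=3 -> matches Quinn
  - order 3 (Monitor): customer_id=2 -> matches Mia
  - order 4 (Webcam): customer_id=NULL, no match -> kept with NULL
  - order 5 (Cable): customer_id=1 -> matches Leo
  - order 6 (Desk): customer_id=5 -> matches Tina
All 6 rows appear; 1 has NULL customer.

SQL:
SELECT a.product, b.name AS customer
FROM orders a
LEFT JOIN customers b ON a.customer_id = b.id

Result:
product    | customer
-----------+---------
Stapler    | Leo     
Headphones | Quinn   
Monitor    | Mia     
Webcam     | NULL    
Cable      | Leo     
Desk       | Tina    


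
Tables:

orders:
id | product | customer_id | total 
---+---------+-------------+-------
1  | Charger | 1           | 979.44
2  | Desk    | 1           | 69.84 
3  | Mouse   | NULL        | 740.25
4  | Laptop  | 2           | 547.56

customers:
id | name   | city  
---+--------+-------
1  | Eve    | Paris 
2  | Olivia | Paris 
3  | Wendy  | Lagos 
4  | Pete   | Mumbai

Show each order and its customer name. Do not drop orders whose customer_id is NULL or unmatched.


LEFT JOIN keeps every row from orders (the left table); where customer_id has no match in customers, the customer columns become NULL. Walk through each order:
  - order 1 (Charger): customer_id=1 -> matches Eve
  - order 2 (Desk): customer_id=1 -> matches Eve
  - order 3 (Mouse): customer_id=NULL, no match -> kept with NULL
  - order 4 (Laptop): customer_id=2 -> matches Olivia
All 4 rows appear; 1 has NULL customer.

SQL:
SELECT a.product, b.name AS customer
FROM orders a
LEFT JOIN customers b ON a.customer_id = b.id

Result:
product | customer
--------+---------
Charger | Eve     
Desk    | Eve     
Mouse   | NULL    
Laptop  | Olivia  


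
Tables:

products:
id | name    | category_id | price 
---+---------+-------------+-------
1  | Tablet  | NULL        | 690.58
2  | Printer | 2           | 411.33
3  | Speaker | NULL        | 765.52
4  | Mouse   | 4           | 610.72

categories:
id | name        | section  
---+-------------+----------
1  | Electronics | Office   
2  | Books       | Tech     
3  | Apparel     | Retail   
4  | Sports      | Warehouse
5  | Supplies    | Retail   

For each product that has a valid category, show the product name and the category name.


INNER JOIN keeps only products rows whose category_id matches an id in categories. Walk through each product:
  - product 1 (Tablet): category_id=NULL, no match -> dropped
  - product 2 (Printer): category_id=2 -> matches Books
  - product 3 (Speaker): category_id=NULL, no match -> dropped
  - product 4 (Mouse): category_id=4 -> matches Sports
So 2 of 4 rows are dropped.

SQL:
SELECT a.name, b.name AS category
FROM products a
INNER JOIN categories b ON a.category_id = b.id

Result:
name    | category
--------+---------
Printer | Books   
Mouse   | Sports  


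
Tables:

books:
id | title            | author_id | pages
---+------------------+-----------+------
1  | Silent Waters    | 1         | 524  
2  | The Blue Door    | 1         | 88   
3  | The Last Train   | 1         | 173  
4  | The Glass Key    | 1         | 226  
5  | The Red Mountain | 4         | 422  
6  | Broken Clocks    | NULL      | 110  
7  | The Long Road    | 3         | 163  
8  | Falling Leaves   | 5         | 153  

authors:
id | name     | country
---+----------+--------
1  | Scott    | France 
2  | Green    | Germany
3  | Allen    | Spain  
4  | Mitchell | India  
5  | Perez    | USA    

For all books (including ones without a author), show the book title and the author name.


LEFT JOIN keeps every row from books (the left table); where author_id has no match in authors, the author columns become NULL. Walk through each book:
  - book 1 (Silent Waters): author_id=1 -> matches Scott
  - book 2 (The Blue Door): author_id=1 -> matches Scott
  - book 3 (The Last Train): author_id=1 -> matches Scott
  - book 4 (The Glass Key): author_id=1 -> matches Scott
  - book 5 (The Red Mountain): author_id=4 -> matches Mitchell
  - book 6 (Broken Clocks): author_id=NULL, no match -> kept with NULL
  - book 7 (The Long Road): author_id=3 -> matches Allen
  - book 8 (Falling Leaves): author_id=5 -> matches Perez
All 8 rows appear; 1 has NULL author.

SQL:
SELECT a.title, b.name AS author
FROM books a
LEFT JOIN authors b ON a.author_id = b.id

Result:
title            | author  
-----------------+---------
Silent Waters    | Scott   
The Blue Door    | Scott   
The Last Train   | Scott   
The Glass Key    | Scott   
The Red Mountain | Mitchell
Broken Clocks    | NULL    
The Long Road    | Allen   
Falling Leaves   | Perez   


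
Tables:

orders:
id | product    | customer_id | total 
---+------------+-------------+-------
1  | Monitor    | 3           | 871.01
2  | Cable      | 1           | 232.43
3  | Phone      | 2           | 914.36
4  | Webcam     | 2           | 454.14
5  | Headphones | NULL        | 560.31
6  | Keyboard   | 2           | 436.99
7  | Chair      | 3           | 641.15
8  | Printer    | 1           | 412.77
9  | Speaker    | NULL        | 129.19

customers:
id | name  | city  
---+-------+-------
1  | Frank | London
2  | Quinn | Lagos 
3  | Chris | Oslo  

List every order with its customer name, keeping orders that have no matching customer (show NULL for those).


LEFT JOIN keeps every row from orders (the left table); where customer_id has no match in customers, the customer columns become NULL. Walk through each order:
  - order 1 (Monitor): customer_id=3 -> matches Chris
  - order 2 (Cable): customer_id=1 -> matches Frank
  - order 3 (Phone): customer_id=2 -> matches Quinn
  - order 4 (Webcam): customer_id=2 -> matches Quinn
  - order 5 (Headphones): customer_id=NULL, no match -> kept with NULL
  - order 6 (Keyboard): customer_id=2 -> matches Quinn
  - order 7 (Chair): customer_id=3 -> matches Chris
  - order 8 (Printer): customer_id=1 -> matches Frank
  - order 9 (Speaker): customer_id=NULL, no match -> kept with NULL
All 9 rows appear; 2 have NULL customer.

SQL:
SELECT a.product, b.name AS customer
FROM orders a
LEFT JOIN customers b ON a.customer_id = b.id

Result:
product    | customer
-----------+---------
Monitor    | Chris   
Cable      | Frank   
Phone      | Quinn   
Webcam     | Quinn   
Headphones | NULL    
Keyboard   | Quinn   
Chair      | Chris   
Printer    | Frank   
Speaker    | NULL    


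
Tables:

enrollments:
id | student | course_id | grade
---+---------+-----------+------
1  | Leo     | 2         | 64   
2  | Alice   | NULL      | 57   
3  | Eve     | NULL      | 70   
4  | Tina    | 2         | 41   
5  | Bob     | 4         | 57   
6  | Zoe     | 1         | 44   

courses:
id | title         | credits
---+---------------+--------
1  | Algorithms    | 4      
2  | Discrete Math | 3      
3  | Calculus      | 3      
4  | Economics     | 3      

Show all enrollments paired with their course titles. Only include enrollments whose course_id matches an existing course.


INNER JOIN keeps only enrollments rows whose course_id matches an id in courses. Walk through each enrollment:
  - enrollment 1 (Leo): course_id=2 -> matches Discrete Math
  - enrollment 2 (Alice): course_id=NULL, no match -> dropped
  - enrollment 3 (Eve): course_id=NULL, no match -> dropped
  - enrollment 4 (Tina): course_id=2 -> matches Discrete Math
  - enrollment 5 (Bob): course_id=4 -> matches Economics
  - enrollment 6 (Zoe): course_id=1 -> matches Algorithms
So 2 of 6 rows are dropped.

SQL:
SELECT a.student, b.title AS course
FROM enrollments a
INNER JOIN courses b ON a.course_id = b.id

Result:
student | course       
--------+--------------
Leo     | Discrete Math
Tina    | Discrete Math
Bob     | Economics    
Zoe     | Algorithms   


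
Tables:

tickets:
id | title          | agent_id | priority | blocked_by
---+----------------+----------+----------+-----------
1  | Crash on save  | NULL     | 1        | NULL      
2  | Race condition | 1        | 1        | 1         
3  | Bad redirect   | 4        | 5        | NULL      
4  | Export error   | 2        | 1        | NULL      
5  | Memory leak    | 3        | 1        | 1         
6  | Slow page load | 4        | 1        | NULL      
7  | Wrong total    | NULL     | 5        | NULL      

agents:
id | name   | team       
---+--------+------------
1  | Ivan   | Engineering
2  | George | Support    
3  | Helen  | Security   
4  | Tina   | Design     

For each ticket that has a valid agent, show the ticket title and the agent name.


INNER JOIN keeps only tickets rows whose agent_id matches an id in agents. Walk through each ticket:
  - ticket 1 (Crash on save): agent_id=NULL, no match -> dropped
  - ticket 2 (Race condition): agent_id=1 -> matches Ivan
  - ticket 3 (Bad redirect): agent_id=4 -> matches Tina
  - ticket 4 (Export error): agent_id=2 -> matches George
  - ticket 5 (Memory leak): agent_id=3 -> matches Helen
  - ticket 6 (Slow page load): agent_id=4 -> matches Tina
  - ticket 7 (Wrong total): agent_id=NULL, no match -> dropped
So 2 of 7 rows are dropped.

SQL:
SELECT a.title, b.name AS agent
FROM tickets a
INNER JOIN agents b ON a.agent_id = b.id

Result:
title          | agent 
---------------+-------
Race condition | Ivan  
Bad redirect   | Tina  
Export error   | George
Memory leak    | Helen 
Slow page load | Tina  


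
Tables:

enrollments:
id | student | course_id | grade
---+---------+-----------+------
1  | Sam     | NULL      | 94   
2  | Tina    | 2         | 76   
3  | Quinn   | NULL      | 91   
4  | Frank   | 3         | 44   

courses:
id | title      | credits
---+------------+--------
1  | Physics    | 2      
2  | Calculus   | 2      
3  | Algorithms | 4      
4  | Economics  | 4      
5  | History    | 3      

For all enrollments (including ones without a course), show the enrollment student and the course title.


LEFT JOIN keeps every row from enrollments (the left table); where course_id has no match in courses, the course columns become NULL. Walk through each enrollment:
  - enrollment 1 (Sam): course_id=NULL, no match -> kept with NULL
  - enrollment 2 (Tina): course_id=2 -> matches Calculus
  - enrollment 3 (Quinn): course_id=NULL, no match -> kept with NULL
  - enrollment 4 (Frank): course_id=3 -> matches Algorithms
All 4 rows appear; 2 have NULL course.

SQL:
SELECT a.student, b.title AS course
FROM enrollments a
LEFT JOIN courses b ON a.course_id = b.id

Result:
student | course    
--------+-----------
Sam     | NULL      
Tina    | Calculus  
Quinn   | NULL      
Frank   | Algorithms


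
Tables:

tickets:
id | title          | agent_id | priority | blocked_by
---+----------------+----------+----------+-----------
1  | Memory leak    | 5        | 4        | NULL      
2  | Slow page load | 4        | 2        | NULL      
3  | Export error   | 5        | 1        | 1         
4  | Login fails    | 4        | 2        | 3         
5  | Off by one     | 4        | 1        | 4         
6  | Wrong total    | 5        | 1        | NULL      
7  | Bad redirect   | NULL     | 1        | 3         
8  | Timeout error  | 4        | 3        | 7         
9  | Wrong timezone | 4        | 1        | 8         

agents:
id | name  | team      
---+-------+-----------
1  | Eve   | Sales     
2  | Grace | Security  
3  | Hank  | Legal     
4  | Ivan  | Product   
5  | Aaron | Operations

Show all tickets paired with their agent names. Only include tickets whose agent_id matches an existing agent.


INNER JOIN keeps only tickets rows whose agent_id matches an id in agents. Walk through each ticket:
  - ticket 1 (Memory leak): agent_id=5 -> matches Aaron
  - ticket 2 (Slow page load): agent_id=4 -> matches Ivan
  - ticket 3 (Export error): agent_id=5 -> matches Aaron
  - ticket 4 (Login fails): agent_id=4 -> matches Ivan
  - ticket 5 (Off by one): agent_id=4 -> matches Ivan
  - ticket 6 (Wrong total): agent_id=5 -> matches Aaron
  - ticket 7 (Bad redirect): agent_id=NULL, no match -> dropped
  - ticket 8 (Timeout error): agent_id=4 -> matches Ivan
  - ticket 9 (Wrong timezone): agent_id=4 -> matches Ivan
So 1 of 9 rows is dropped.

SQL:
SELECT a.title, b.name AS agent
FROM tickets a
INNER JOIN agents b ON a.agent_id = b.id

Result:
title          | agent
---------------+------
Memory leak    | Aaron
Slow page load | Ivan 
Export error   | Aaron
Login fails    | Ivan 
Off by one     | Ivan 
Wrong total    | Aaron
Timeout error  | Ivan 
Wrong timezone | Ivan 


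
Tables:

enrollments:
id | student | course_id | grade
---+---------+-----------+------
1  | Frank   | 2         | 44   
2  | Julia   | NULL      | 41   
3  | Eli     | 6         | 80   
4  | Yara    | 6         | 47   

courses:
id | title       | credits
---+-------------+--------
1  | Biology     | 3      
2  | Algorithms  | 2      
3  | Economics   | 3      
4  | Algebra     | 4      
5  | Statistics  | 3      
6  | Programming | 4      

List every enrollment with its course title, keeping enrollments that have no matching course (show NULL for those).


LEFT JOIN keeps every row from enrollments (the left table); where course_id has no match in courses, the course columns become NULL. Walk through each enrollment:
  - enrollment 1 (Frank): course_id=2 -> matches Algorithms
  - enrollment 2 (Julia): course_id=NULL, no match -> kept with NULL
  - enrollment 3 (Eli): course_id=6 -> matches Programming
  - enrollment 4 (Yara): course_id=6 -> matches Programming
All 4 rows appear; 1 has NULL course.

SQL:
SELECT a.student, b.title AS course
FROM enrollments a
LEFT JOIN courses b ON a.course_id = b.id

Result:
student | course     
--------+------------
Frank   | Algorithms 
Julia   | NULL       
Eli     | Programming
Yara    | Programming


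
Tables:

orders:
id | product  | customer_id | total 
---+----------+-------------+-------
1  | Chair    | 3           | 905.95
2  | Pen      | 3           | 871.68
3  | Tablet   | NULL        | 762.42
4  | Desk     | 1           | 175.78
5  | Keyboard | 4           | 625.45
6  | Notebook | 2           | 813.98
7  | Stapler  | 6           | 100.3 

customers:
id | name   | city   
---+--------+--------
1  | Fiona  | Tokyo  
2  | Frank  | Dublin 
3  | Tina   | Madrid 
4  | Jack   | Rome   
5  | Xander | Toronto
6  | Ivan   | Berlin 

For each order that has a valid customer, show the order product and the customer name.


INNER JOIN keeps only orders rows whose customer_id matches an id in customers. Walk through each order:
  - order 1 (Chair): customer_id=3 -> matches Tina
  - order 2 (Pen): customer_id=3 -> matches Tina
  - order 3 (Tablet): customer_id=NULL, no match -> dropped
  - order 4 (Desk): customer_id=1 -> matches Fiona
  - order 5 (Keyboard): customer_id=4 -> matches Jack
  - order 6 (Notebook): customer_id=2 -> matches Frank
  - order 7 (Stapler): customer_id=6 -> matches Ivan
So 1 of 7 rows is dropped.

SQL:
SELECT a.product, b.name AS customer
FROM orders a
INNER JOIN customers b ON a.customer_id = b.id

Result:
product  | customer
---------+---------
Chair    | Tina    
Pen      | Tina    
Desk     | Fiona   
Keyboard | Jack    
Notebook | Frank   
Stapler  | Ivan    


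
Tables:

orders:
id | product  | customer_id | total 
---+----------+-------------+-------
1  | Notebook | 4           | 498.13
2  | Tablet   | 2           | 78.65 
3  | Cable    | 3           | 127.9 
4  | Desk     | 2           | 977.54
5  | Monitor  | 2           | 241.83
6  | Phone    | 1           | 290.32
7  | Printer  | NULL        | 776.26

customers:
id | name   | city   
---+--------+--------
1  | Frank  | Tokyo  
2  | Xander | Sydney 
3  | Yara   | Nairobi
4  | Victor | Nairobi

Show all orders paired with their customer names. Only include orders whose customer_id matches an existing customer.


INNER JOIN keeps only orders rows whose customer_id matches an id in customers. Walk through each order:
  - order 1 (Notebook): customer_id=4 -> matches Victor
  - order 2 (Tablet): customer_id=2 -> matches Xander
  - order 3 (Cable): customer_id=3 -> matches Yara
  - order 4 (Desk): customer_id=2 -> matches Xander
  - order 5 (Monitor): customer_id=2 -> matches Xander
  - order 6 (Phone): customer_id=1 -> matches Frank
  - order 7 (Printer): customer_id=NULL, no match -> dropped
So 1 of 7 rows is dropped.

SQL:
SELECT a.product, b.name AS customer
FROM orders a
INNER JOIN customers b ON a.customer_id = b.id

Result:
product  | customer
---------+---------
Notebook | Victor  
Tablet   | Xander  
Cable    | Yara    
Desk     | Xander  
Monitor  | Xander  
Phone    | Frank   


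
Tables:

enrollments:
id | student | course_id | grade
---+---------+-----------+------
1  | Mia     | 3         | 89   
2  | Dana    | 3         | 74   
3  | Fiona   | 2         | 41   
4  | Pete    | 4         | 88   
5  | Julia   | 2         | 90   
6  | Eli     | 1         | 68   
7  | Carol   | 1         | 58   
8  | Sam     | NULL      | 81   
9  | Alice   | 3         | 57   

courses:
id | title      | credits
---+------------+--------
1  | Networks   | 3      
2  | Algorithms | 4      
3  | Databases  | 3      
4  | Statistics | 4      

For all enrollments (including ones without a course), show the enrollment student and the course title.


LEFT JOIN keeps every row from enrollments (the left table); where course_id has no match in courses, the course columns become NULL. Walk through each enrollment:
  - enrollment 1 (Mia): course_id=3 -> matches Databases
  - enrollment 2 (Dana): course_id=3 -> matches Databases
  - enrollment 3 (Fiona): course_id=2 -> matches Algorithms
  - enrollment 4 (Pete): course_id=4 -> matches Statistics
  - enrollment 5 (Julia): course_id=2 -> matches Algorithms
  - enrollment 6 (Eli): course_id=1 -> matches Networks
  - enrollment 7 (Carol): course_id=1 -> matches Networks
  - enrollment 8 (Sam): course_id=NULL, no match -> kept with NULL
  - enrollment 9 (Alice): course_id=3 -> matches Databases
All 9 rows appear; 1 has NULL course.

SQL:
SELECT a.student, b.title AS course
FROM enrollments a
LEFT JOIN courses b ON a.course_id = b.id

Result:
student | course    
--------+-----------
Mia     | Databases 
Dana    | Databases 
Fiona   | Algorithms
Pete    | Statistics
Julia   | Algorithms
Eli     | Networks  
Carol   | Networks  
Sam     | NULL      
Alice   | Databases 


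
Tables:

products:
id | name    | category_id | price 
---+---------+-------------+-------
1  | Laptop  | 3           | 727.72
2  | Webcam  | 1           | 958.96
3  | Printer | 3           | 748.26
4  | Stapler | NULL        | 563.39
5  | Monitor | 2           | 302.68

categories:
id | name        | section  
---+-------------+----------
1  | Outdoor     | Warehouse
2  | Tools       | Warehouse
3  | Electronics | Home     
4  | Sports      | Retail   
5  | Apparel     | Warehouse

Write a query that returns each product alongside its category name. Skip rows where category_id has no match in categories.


INNER JOIN keeps only products rows whose category_id matches an id in categories. Walk through each product:
  - product 1 (Laptop): category_id=3 -> matches Electronics
  - product 2 (Webcam): category_id=1 -> matches Outdoor
  - product 3 (Printer): category_id=3 -> matches Electronics
  - product 4 (Stapler): category_id=NULL, no match -> dropped
  - product 5 (Monitor): category_id=2 -> matches Tools
So 1 of 5 rows is dropped.

SQL:
SELECT a.name, b.name AS category
FROM products a
INNER JOIN categories b ON a.category_id = b.id

Result:
name    | category   
--------+------------
Laptop  | Electronics
Webcam  | Outdoor    
Printer | Electronics
Monitor | Tools      
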